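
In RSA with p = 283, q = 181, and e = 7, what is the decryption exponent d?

14503

φ(n) = (p−1)(q−1) = 282·180 = 50760.
Need d with 7·d ≡ 1 (mod 50760). Apply the extended Euclidean algorithm:
50760 = 7251*7 + 3
7 = 2*3 + 1
3 = 3*1 + 0
Back-substitute:
1 = 7 − 2·3
1 = −2·50760 + 14503·7
So 7·14503 ≡ 1 (mod 50760), hence d = 14503.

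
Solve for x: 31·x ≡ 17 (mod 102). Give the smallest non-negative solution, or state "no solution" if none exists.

First find gcd(31, 102):
102 = 3*31 + 9
31 = 3*9 + 4
9 = 2*4 + 1
4 = 4*1 + 0
gcd = 1, so a unique solution mod 102 exists.
Back-substitute for the Bézout coefficients:
1 = 9 − 2·4
1 = −2·31 + 7·9
1 = 7·102 − 23·31
So 31·(-23) ≡ 1 (mod 102), giving 31⁻¹ ≡ 79.
x ≡ 31⁻¹·17 ≡ 79·17 ≡ 17 (mod 102).

17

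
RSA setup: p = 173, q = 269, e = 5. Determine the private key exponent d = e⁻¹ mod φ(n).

φ(n) = (p−1)(q−1) = 172·268 = 46096.
Need d with 5·d ≡ 1 (mod 46096). Apply the extended Euclidean algorithm:
46096 = 9219*5 + 1
5 = 5*1 + 0
Back-substitute:
1 = 46096 − 9219·5
So 5·(-9219) ≡ 1 (mod 46096), hence d ≡ -9219 ≡ 36877 (mod 46096).

36877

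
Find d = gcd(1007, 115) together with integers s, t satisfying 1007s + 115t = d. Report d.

Euclidean algorithm:
1007 = 8*115 + 87
115 = 1*87 + 28
87 = 3*28 + 3
28 = 9*3 + 1
3 = 3*1 + 0
gcd(1007, 115) = 1.
Working backward:
1 = 28 − 9·3
1 = −9·87 + 28·28
1 = 28·115 − 37·87
1 = −37·1007 + 324·115
So 1 = (-37)·1007 + (324)·115.

1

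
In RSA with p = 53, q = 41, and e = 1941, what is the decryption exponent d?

φ(n) = (p−1)(q−1) = 52·40 = 2080.
Need d with 1941·d ≡ 1 (mod 2080). Apply the extended Euclidean algorithm:
2080 = 1·1941 + 139
1941 = 13·139 + 134
139 = 1·134 + 5
134 = 26·5 + 4
5 = 1·4 + 1
4 = 4·1 + 0
Back-substitute:
1 = 5 − 4
1 = −134 + 27·5
1 = 27·139 − 28·134
1 = −28·1941 + 391·139
1 = 391·2080 − 419·1941
So 1941·(-419) ≡ 1 (mod 2080), hence d ≡ -419 ≡ 1661 (mod 2080).

1661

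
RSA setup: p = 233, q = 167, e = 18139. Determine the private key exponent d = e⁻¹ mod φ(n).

11395

φ(n) = (p−1)(q−1) = 232·166 = 38512.
Need d with 18139·d ≡ 1 (mod 38512). Apply the extended Euclidean algorithm:
38512 = 2·18139 + 2234
18139 = 8·2234 + 267
2234 = 8·267 + 98
267 = 2·98 + 71
98 = 1·71 + 27
71 = 2·27 + 17
27 = 1·17 + 10
17 = 1·10 + 7
10 = 1·7 + 3
7 = 2·3 + 1
3 = 3·1 + 0
Back-substitute:
1 = 7 − 2·3
1 = −2·10 + 3·7
1 = 3·17 − 5·10
1 = −5·27 + 8·17
1 = 8·71 − 21·27
1 = −21·98 + 29·71
1 = 29·267 − 79·98
1 = −79·2234 + 661·267
1 = 661·18139 − 5367·2234
1 = −5367·38512 + 11395·18139
So 18139·11395 ≡ 1 (mod 38512), hence d = 11395.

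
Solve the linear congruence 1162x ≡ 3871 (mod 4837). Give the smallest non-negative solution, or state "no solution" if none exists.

First find gcd(1162, 4837):
4837 = 4×1162 + 189
1162 = 6×189 + 28
189 = 6×28 + 21
28 = 1×21 + 7
21 = 3×7 + 0
gcd = 7 and 7 | 3871, so solutions exist. Divide through by 7: 166x ≡ 553 (mod 691).
Now find 166⁻¹ mod 691:
691 = 4×166 + 27
166 = 6×27 + 4
27 = 6×4 + 3
4 = 1×3 + 1
3 = 3×1 + 0
Back-substitute:
1 = 4 − 3
1 = −27 + 7·4
1 = 7·166 − 43·27
1 = −43·691 + 179·166
So 166⁻¹ ≡ 179 (mod 691).
Then x ≡ 179·553 ≡ 174 (mod 691); the smallest non-negative solution is x = 174.

174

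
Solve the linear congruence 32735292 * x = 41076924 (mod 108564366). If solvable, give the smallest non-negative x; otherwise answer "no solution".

First find gcd(32735292, 108564366):
108564366 = 3·32735292 + 10358490
32735292 = 3·10358490 + 1659822
10358490 = 6·1659822 + 399558
1659822 = 4·399558 + 61590
399558 = 6·61590 + 30018
61590 = 2·30018 + 1554
30018 = 19·1554 + 492
1554 = 3·492 + 78
492 = 6·78 + 24
78 = 3·24 + 6
24 = 4·6 + 0
gcd = 6 and 6 | 41076924, so solutions exist. Divide through by 6: 5455882x ≡ 6846154 (mod 18094061).
Now find 5455882⁻¹ mod 18094061:
18094061 = 3·5455882 + 1726415
5455882 = 3·1726415 + 276637
1726415 = 6·276637 + 66593
276637 = 4·66593 + 10265
66593 = 6·10265 + 5003
10265 = 2·5003 + 259
5003 = 19·259 + 82
259 = 3·82 + 13
82 = 6·13 + 4
13 = 3·4 + 1
4 = 4·1 + 0
Back-substitute:
1 = 13 − 3·4
1 = −3·82 + 19·13
1 = 19·259 − 60·82
1 = −60·5003 + 1159·259
1 = 1159·10265 − 2378·5003
1 = −2378·66593 + 15427·10265
1 = 15427·276637 − 64086·66593
1 = −64086·1726415 + 399943·276637
1 = 399943·5455882 − 1263915·1726415
1 = −1263915·18094061 + 4191688·5455882
So 5455882⁻¹ ≡ 4191688 (mod 18094061).
Then x ≡ 4191688·6846154 ≡ 14138806 (mod 18094061); the smallest non-negative solution is x = 14138806.

14138806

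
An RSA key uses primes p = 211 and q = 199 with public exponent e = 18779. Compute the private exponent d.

φ(n) = (p−1)(q−1) = 210·198 = 41580.
Need d with 18779·d ≡ 1 (mod 41580). Apply the extended Euclidean algorithm:
41580 = 2·18779 + 4022
18779 = 4·4022 + 2691
4022 = 1·2691 + 1331
2691 = 2·1331 + 29
1331 = 45·29 + 26
29 = 1·26 + 3
26 = 8·3 + 2
3 = 1·2 + 1
2 = 2·1 + 0
Back-substitute:
1 = 3 − 2
1 = −26 + 9·3
1 = 9·29 − 10·26
1 = −10·1331 + 459·29
1 = 459·2691 − 928·1331
1 = −928·4022 + 1387·2691
1 = 1387·18779 − 6476·4022
1 = −6476·41580 + 14339·18779
So 18779·14339 ≡ 1 (mod 41580), hence d = 14339.

14339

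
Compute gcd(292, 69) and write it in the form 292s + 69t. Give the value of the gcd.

Apply Euclid's algorithm to 292 and 69:
292 = 4·69 + 16
69 = 4·16 + 5
16 = 3·5 + 1
5 = 5·1 + 0
gcd(292, 69) = 1.
Express as a combination:
1 = 16 − 3·5
1 = −3·69 + 13·16
1 = 13·292 − 55·69
So 1 = (13)·292 + (-55)·69.

1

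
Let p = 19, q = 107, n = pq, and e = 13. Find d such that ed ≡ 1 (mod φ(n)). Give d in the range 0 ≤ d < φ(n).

φ(n) = (p−1)(q−1) = 18·106 = 1908.
Need d with 13·d ≡ 1 (mod 1908). Apply the extended Euclidean algorithm:
1908 = 146·13 + 10
13 = 1·10 + 3
10 = 3·3 + 1
3 = 3·1 + 0
Back-substitute:
1 = 10 − 3·3
1 = −3·13 + 4·10
1 = 4·1908 − 587·13
So 13·(-587) ≡ 1 (mod 1908), hence d ≡ -587 ≡ 1321 (mod 1908).

1321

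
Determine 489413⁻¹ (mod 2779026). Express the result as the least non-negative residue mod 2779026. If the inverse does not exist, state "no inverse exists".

Run Euclid on (2779026, 489413):
2779026 = 5·489413 + 331961
489413 = 1·331961 + 157452
331961 = 2·157452 + 17057
157452 = 9·17057 + 3939
17057 = 4·3939 + 1301
3939 = 3·1301 + 36
1301 = 36·36 + 5
36 = 7·5 + 1
5 = 5·1 + 0
The gcd is 1. Working backward:
1 = 36 − 7·5
1 = −7·1301 + 253·36
1 = 253·3939 − 766·1301
1 = −766·17057 + 3317·3939
1 = 3317·157452 − 30619·17057
1 = −30619·331961 + 64555·157452
1 = 64555·489413 − 95174·331961
1 = −95174·2779026 + 540425·489413
So 489413·540425 ≡ 1 (mod 2779026).

540425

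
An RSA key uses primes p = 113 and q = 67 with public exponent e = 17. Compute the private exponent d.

φ(n) = (p−1)(q−1) = 112·66 = 7392.
Need d with 17·d ≡ 1 (mod 7392). Apply the extended Euclidean algorithm:
7392 = 434*17 + 14
17 = 1*14 + 3
14 = 4*3 + 2
3 = 1*2 + 1
2 = 2*1 + 0
Back-substitute:
1 = 3 − 2
1 = −14 + 5·3
1 = 5·17 − 6·14
1 = −6·7392 + 2609·17
So 17·2609 ≡ 1 (mod 7392), hence d = 2609.

2609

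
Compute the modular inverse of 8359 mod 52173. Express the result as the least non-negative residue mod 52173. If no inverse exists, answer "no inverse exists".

gcd(52173, 8359) by repeated division:
52173 = 6×8359 + 2019
8359 = 4×2019 + 283
2019 = 7×283 + 38
283 = 7×38 + 17
38 = 2×17 + 4
17 = 4×4 + 1
4 = 4×1 + 0
gcd = 1, so the inverse exists. Back-substitute:
1 = 17 − 4·4
1 = −4·38 + 9·17
1 = 9·283 − 67·38
1 = −67·2019 + 478·283
1 = 478·8359 − 1979·2019
1 = −1979·52173 + 12352·8359
So 8359·12352 ≡ 1 (mod 52173).

12352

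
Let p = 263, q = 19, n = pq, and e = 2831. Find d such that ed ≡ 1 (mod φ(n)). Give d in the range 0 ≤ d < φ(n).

φ(n) = (p−1)(q−1) = 262·18 = 4716.
Need d with 2831·d ≡ 1 (mod 4716). Apply the extended Euclidean algorithm:
4716 = 1*2831 + 1885
2831 = 1*1885 + 946
1885 = 1*946 + 939
946 = 1*939 + 7
939 = 134*7 + 1
7 = 7*1 + 0
Back-substitute:
1 = 939 − 134·7
1 = −134·946 + 135·939
1 = 135·1885 − 269·946
1 = −269·2831 + 404·1885
1 = 404·4716 − 673·2831
So 2831·(-673) ≡ 1 (mod 4716), hence d ≡ -673 ≡ 4043 (mod 4716).

4043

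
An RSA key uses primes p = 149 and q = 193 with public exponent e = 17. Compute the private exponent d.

φ(n) = (p−1)(q−1) = 148·192 = 28416.
Need d with 17·d ≡ 1 (mod 28416). Apply the extended Euclidean algorithm:
28416 = 1671×17 + 9
17 = 1×9 + 8
9 = 1×8 + 1
8 = 8×1 + 0
Back-substitute:
1 = 9 − 8
1 = −17 + 2·9
1 = 2·28416 − 3343·17
So 17·(-3343) ≡ 1 (mod 28416), hence d ≡ -3343 ≡ 25073 (mod 28416).

25073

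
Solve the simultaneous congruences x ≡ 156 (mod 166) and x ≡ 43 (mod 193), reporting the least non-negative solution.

Write x = 156 + 166·k. Then 166·k ≡ 43 − 156 ≡ 80 (mod 193).
Need 166⁻¹ mod 193. Extended Euclid on (193, 166):
193 = 1×166 + 27
166 = 6×27 + 4
27 = 6×4 + 3
4 = 1×3 + 1
3 = 3×1 + 0
Back-substitute:
1 = 4 − 3
1 = −27 + 7·4
1 = 7·166 − 43·27
1 = −43·193 + 50·166
166⁻¹ ≡ 50 (mod 193), so k ≡ 50·80 ≡ 140 (mod 193).
x = 156 + 166·140 = 23396.

23396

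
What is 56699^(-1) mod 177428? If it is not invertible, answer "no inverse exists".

Extended Euclidean algorithm:
177428 = 3*56699 + 7331
56699 = 7*7331 + 5382
7331 = 1*5382 + 1949
5382 = 2*1949 + 1484
1949 = 1*1484 + 465
1484 = 3*465 + 89
465 = 5*89 + 20
89 = 4*20 + 9
20 = 2*9 + 2
9 = 4*2 + 1
2 = 2*1 + 0
Since gcd(56699, 177428) = 1, back-substitute to write 1 as a combination:
1 = 9 − 4·2
1 = −4·20 + 9·9
1 = 9·89 − 40·20
1 = −40·465 + 209·89
1 = 209·1484 − 667·465
1 = −667·1949 + 876·1484
1 = 876·5382 − 2419·1949
1 = −2419·7331 + 3295·5382
1 = 3295·56699 − 25484·7331
1 = −25484·177428 + 79747·56699
So 56699·79747 ≡ 1 (mod 177428).

79747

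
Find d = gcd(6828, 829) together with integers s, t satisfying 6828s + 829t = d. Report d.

Euclidean algorithm:
6828 = 8×829 + 196
829 = 4×196 + 45
196 = 4×45 + 16
45 = 2×16 + 13
16 = 1×13 + 3
13 = 4×3 + 1
3 = 3×1 + 0
gcd(6828, 829) = 1.
Back-substituting:
1 = 13 − 4·3
1 = −4·16 + 5·13
1 = 5·45 − 14·16
1 = −14·196 + 61·45
1 = 61·829 − 258·196
1 = −258·6828 + 2125·829
So 1 = (-258)·6828 + (2125)·829.

1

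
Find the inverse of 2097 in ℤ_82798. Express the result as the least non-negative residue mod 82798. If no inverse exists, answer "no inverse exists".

Extended Euclidean algorithm:
82798 = 39*2097 + 1015
2097 = 2*1015 + 67
1015 = 15*67 + 10
67 = 6*10 + 7
10 = 1*7 + 3
7 = 2*3 + 1
3 = 3*1 + 0
gcd = 1, so the inverse exists. Back-substitute:
1 = 7 − 2·3
1 = −2·10 + 3·7
1 = 3·67 − 20·10
1 = −20·1015 + 303·67
1 = 303·2097 − 626·1015
1 = −626·82798 + 24717·2097
So 2097·24717 ≡ 1 (mod 82798).

24717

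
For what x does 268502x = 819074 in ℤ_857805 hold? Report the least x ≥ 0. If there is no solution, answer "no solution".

gcd(268502, 857805):
857805 = 3·268502 + 52299
268502 = 5·52299 + 7007
52299 = 7·7007 + 3250
7007 = 2·3250 + 507
3250 = 6·507 + 208
507 = 2·208 + 91
208 = 2·91 + 26
91 = 3·26 + 13
26 = 2·13 + 0
gcd = 13, but 13 ∤ 819074, so the congruence has no solution.

no solution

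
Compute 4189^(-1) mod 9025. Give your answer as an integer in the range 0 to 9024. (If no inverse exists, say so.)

Apply the Euclidean algorithm to 9025 and 4189:
9025 = 2·4189 + 647
4189 = 6·647 + 307
647 = 2·307 + 33
307 = 9·33 + 10
33 = 3·10 + 3
10 = 3·3 + 1
3 = 3·1 + 0
gcd = 1, so the inverse exists. Back-substitute:
1 = 10 − 3·3
1 = −3·33 + 10·10
1 = 10·307 − 93·33
1 = −93·647 + 196·307
1 = 196·4189 − 1269·647
1 = −1269·9025 + 2734·4189
So 4189·2734 ≡ 1 (mod 9025).

2734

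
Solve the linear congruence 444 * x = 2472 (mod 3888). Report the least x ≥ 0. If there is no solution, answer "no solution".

242

First find gcd(444, 3888):
3888 = 8·444 + 336
444 = 1·336 + 108
336 = 3·108 + 12
108 = 9·12 + 0
gcd = 12 and 12 | 2472, so solutions exist. Divide through by 12: 37x ≡ 206 (mod 324).
Now find 37⁻¹ mod 324:
324 = 8·37 + 28
37 = 1·28 + 9
28 = 3·9 + 1
9 = 9·1 + 0
Back-substitute:
1 = 28 − 3·9
1 = −3·37 + 4·28
1 = 4·324 − 35·37
So 37·(-35) ≡ 1 (mod 324), i.e. 37⁻¹ ≡ 289.
Then x ≡ 289·206 ≡ 242 (mod 324); the smallest non-negative solution is x = 242.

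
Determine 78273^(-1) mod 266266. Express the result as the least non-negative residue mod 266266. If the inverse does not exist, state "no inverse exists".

no inverse exists

Compute gcd(78273, 266266):
266266 = 3×78273 + 31447
78273 = 2×31447 + 15379
31447 = 2×15379 + 689
15379 = 22×689 + 221
689 = 3×221 + 26
221 = 8×26 + 13
26 = 2×13 + 0
The gcd is 13, not 1, hence no inverse exists.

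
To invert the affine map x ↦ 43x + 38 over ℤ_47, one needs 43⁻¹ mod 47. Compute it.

Apply the Euclidean algorithm to 47 and 43:
47 = 1×43 + 4
43 = 10×4 + 3
4 = 1×3 + 1
3 = 3×1 + 0
Since gcd(43, 47) = 1, back-substitute to write 1 as a combination:
1 = 4 − 3
1 = −43 + 11·4
1 = 11·47 − 12·43
Hence 43⁻¹ ≡ -12 ≡ 35 (mod 47).

35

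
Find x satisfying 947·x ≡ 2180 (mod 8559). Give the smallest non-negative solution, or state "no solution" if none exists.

First find gcd(947, 8559):
8559 = 9*947 + 36
947 = 26*36 + 11
36 = 3*11 + 3
11 = 3*3 + 2
3 = 1*2 + 1
2 = 2*1 + 0
gcd = 1, so a unique solution mod 8559 exists.
Back-substitute for the Bézout coefficients:
1 = 3 − 2
1 = −11 + 4·3
1 = 4·36 − 13·11
1 = −13·947 + 342·36
1 = 342·8559 − 3091·947
So 947·(-3091) ≡ 1 (mod 8559), giving 947⁻¹ ≡ 5468.
x ≡ 947⁻¹·2180 ≡ 5468·2180 ≡ 6112 (mod 8559).

6112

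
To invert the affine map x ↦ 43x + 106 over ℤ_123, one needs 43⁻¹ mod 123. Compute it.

103

Run Euclid on (123, 43):
123 = 2*43 + 37
43 = 1*37 + 6
37 = 6*6 + 1
6 = 6*1 + 0
The gcd is 1. Working backward:
1 = 37 − 6·6
1 = −6·43 + 7·37
1 = 7·123 − 20·43
Thus 43·(-20) ≡ 1 (mod 123); reducing, -20 mod 123 = 103.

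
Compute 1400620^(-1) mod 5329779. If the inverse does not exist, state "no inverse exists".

no inverse exists

Euclidean algorithm on 5329779, 1400620:
5329779 = 3×1400620 + 1127919
1400620 = 1×1127919 + 272701
1127919 = 4×272701 + 37115
272701 = 7×37115 + 12896
37115 = 2×12896 + 11323
12896 = 1×11323 + 1573
11323 = 7×1573 + 312
1573 = 5×312 + 13
312 = 24×13 + 0
gcd(1400620, 5329779) = 13 ≠ 1, so 1400620 has no multiplicative inverse modulo 5329779.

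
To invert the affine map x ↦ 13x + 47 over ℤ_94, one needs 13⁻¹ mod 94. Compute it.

29

Run Euclid on (94, 13):
94 = 7*13 + 3
13 = 4*3 + 1
3 = 3*1 + 0
Since gcd(13, 94) = 1, back-substitute to write 1 as a combination:
1 = 13 − 4·3
1 = −4·94 + 29·13
So 13·29 ≡ 1 (mod 94).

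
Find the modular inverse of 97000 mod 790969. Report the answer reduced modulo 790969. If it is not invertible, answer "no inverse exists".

Run Euclid on (790969, 97000):
790969 = 8*97000 + 14969
97000 = 6*14969 + 7186
14969 = 2*7186 + 597
7186 = 12*597 + 22
597 = 27*22 + 3
22 = 7*3 + 1
3 = 3*1 + 0
Since gcd(97000, 790969) = 1, back-substitute to write 1 as a combination:
1 = 22 − 7·3
1 = −7·597 + 190·22
1 = 190·7186 − 2287·597
1 = −2287·14969 + 4764·7186
1 = 4764·97000 − 30871·14969
1 = −30871·790969 + 251732·97000
So 97000·251732 ≡ 1 (mod 790969).

251732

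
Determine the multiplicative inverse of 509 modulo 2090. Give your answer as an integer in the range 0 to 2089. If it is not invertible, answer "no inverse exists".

Apply the Euclidean algorithm to 2090 and 509:
2090 = 4*509 + 54
509 = 9*54 + 23
54 = 2*23 + 8
23 = 2*8 + 7
8 = 1*7 + 1
7 = 7*1 + 0
gcd = 1, so the inverse exists. Back-substitute:
1 = 8 − 7
1 = −23 + 3·8
1 = 3·54 − 7·23
1 = −7·509 + 66·54
1 = 66·2090 − 271·509
Thus 509·(-271) ≡ 1 (mod 2090); reducing, -271 mod 2090 = 1819.

1819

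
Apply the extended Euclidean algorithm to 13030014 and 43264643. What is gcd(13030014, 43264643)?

1

Apply Euclid's algorithm to 43264643 and 13030014:
43264643 = 3*13030014 + 4174601
13030014 = 3*4174601 + 506211
4174601 = 8*506211 + 124913
506211 = 4*124913 + 6559
124913 = 19*6559 + 292
6559 = 22*292 + 135
292 = 2*135 + 22
135 = 6*22 + 3
22 = 7*3 + 1
3 = 3*1 + 0
gcd(13030014, 43264643) = 1.
Back-substituting:
1 = 22 − 7·3
1 = −7·135 + 43·22
1 = 43·292 − 93·135
1 = −93·6559 + 2089·292
1 = 2089·124913 − 39784·6559
1 = −39784·506211 + 161225·124913
1 = 161225·4174601 − 1329584·506211
1 = −1329584·13030014 + 4149977·4174601
1 = 4149977·43264643 − 13779515·13030014
So 1 = (4149977)·43264643 + (-13779515)·13030014.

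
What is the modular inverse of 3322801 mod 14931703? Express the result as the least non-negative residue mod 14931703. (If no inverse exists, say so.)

Apply the Euclidean algorithm to 14931703 and 3322801:
14931703 = 4*3322801 + 1640499
3322801 = 2*1640499 + 41803
1640499 = 39*41803 + 10182
41803 = 4*10182 + 1075
10182 = 9*1075 + 507
1075 = 2*507 + 61
507 = 8*61 + 19
61 = 3*19 + 4
19 = 4*4 + 3
4 = 1*3 + 1
3 = 3*1 + 0
gcd = 1, so the inverse exists. Back-substitute:
1 = 4 − 3
1 = −19 + 5·4
1 = 5·61 − 16·19
1 = −16·507 + 133·61
1 = 133·1075 − 282·507
1 = −282·10182 + 2671·1075
1 = 2671·41803 − 10966·10182
1 = −10966·1640499 + 430345·41803
1 = 430345·3322801 − 871656·1640499
1 = −871656·14931703 + 3916969·3322801
So 3322801·3916969 ≡ 1 (mod 14931703).

3916969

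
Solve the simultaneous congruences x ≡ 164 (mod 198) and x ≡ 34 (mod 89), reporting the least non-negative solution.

7688

Write x = 164 + 198·k. Then 198·k ≡ 34 − 164 ≡ 48 (mod 89).
Need 198⁻¹ mod 89. Extended Euclid on (89, 20):
89 = 4×20 + 9
20 = 2×9 + 2
9 = 4×2 + 1
2 = 2×1 + 0
Back-substitute:
1 = 9 − 4·2
1 = −4·20 + 9·9
1 = 9·89 − 40·20
198⁻¹ ≡ 49 (mod 89), so k ≡ 49·48 ≡ 38 (mod 89).
x = 164 + 198·38 = 7688.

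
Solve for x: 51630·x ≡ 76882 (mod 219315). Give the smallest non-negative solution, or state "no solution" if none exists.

no solution

gcd(51630, 219315):
219315 = 4*51630 + 12795
51630 = 4*12795 + 450
12795 = 28*450 + 195
450 = 2*195 + 60
195 = 3*60 + 15
60 = 4*15 + 0
gcd = 15, but 15 ∤ 76882, so the congruence has no solution.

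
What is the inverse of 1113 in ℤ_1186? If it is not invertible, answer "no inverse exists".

1121

Apply the Euclidean algorithm to 1186 and 1113:
1186 = 1×1113 + 73
1113 = 15×73 + 18
73 = 4×18 + 1
18 = 18×1 + 0
gcd = 1, so the inverse exists. Back-substitute:
1 = 73 − 4·18
1 = −4·1113 + 61·73
1 = 61·1186 − 65·1113
Hence 1113⁻¹ ≡ -65 ≡ 1121 (mod 1186).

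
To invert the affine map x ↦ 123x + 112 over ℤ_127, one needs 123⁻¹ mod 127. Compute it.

gcd(127, 123) by repeated division:
127 = 1·123 + 4
123 = 30·4 + 3
4 = 1·3 + 1
3 = 3·1 + 0
gcd = 1, so the inverse exists. Back-substitute:
1 = 4 − 3
1 = −123 + 31·4
1 = 31·127 − 32·123
So 123·(-32) ≡ 1 (mod 127), and -32 ≡ 95 (mod 127).

95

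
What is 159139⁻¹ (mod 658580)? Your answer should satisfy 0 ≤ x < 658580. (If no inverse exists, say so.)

gcd(658580, 159139) by repeated division:
658580 = 4·159139 + 22024
159139 = 7·22024 + 4971
22024 = 4·4971 + 2140
4971 = 2·2140 + 691
2140 = 3·691 + 67
691 = 10·67 + 21
67 = 3·21 + 4
21 = 5·4 + 1
4 = 4·1 + 0
Since gcd(159139, 658580) = 1, back-substitute to write 1 as a combination:
1 = 21 − 5·4
1 = −5·67 + 16·21
1 = 16·691 − 165·67
1 = −165·2140 + 511·691
1 = 511·4971 − 1187·2140
1 = −1187·22024 + 5259·4971
1 = 5259·159139 − 38000·22024
1 = −38000·658580 + 157259·159139
So 159139·157259 ≡ 1 (mod 658580).

157259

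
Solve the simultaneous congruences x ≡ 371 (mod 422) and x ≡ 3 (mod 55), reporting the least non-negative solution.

21893

Write x = 371 + 422·k. Then 422·k ≡ 3 − 371 ≡ 17 (mod 55).
Need 422⁻¹ mod 55. Extended Euclid on (55, 37):
55 = 1·37 + 18
37 = 2·18 + 1
18 = 18·1 + 0
Back-substitute:
1 = 37 − 2·18
1 = −2·55 + 3·37
422⁻¹ ≡ 3 (mod 55), so k ≡ 3·17 ≡ 51 (mod 55).
x = 371 + 422·51 = 21893.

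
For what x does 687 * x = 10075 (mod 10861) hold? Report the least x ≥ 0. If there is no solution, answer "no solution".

First find gcd(687, 10861):
10861 = 15×687 + 556
687 = 1×556 + 131
556 = 4×131 + 32
131 = 4×32 + 3
32 = 10×3 + 2
3 = 1×2 + 1
2 = 2×1 + 0
gcd = 1, so a unique solution mod 10861 exists.
Back-substitute for the Bézout coefficients:
1 = 3 − 2
1 = −32 + 11·3
1 = 11·131 − 45·32
1 = −45·556 + 191·131
1 = 191·687 − 236·556
1 = −236·10861 + 3731·687
So 687·(3731) ≡ 1 (mod 10861), giving 687⁻¹ ≡ 3731.
x ≡ 687⁻¹·10075 ≡ 3731·10075 ≡ 10765 (mod 10861).

10765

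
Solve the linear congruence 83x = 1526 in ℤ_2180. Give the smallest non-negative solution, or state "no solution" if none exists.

1962

First find gcd(83, 2180):
2180 = 26·83 + 22
83 = 3·22 + 17
22 = 1·17 + 5
17 = 3·5 + 2
5 = 2·2 + 1
2 = 2·1 + 0
gcd = 1, so a unique solution mod 2180 exists.
Back-substitute for the Bézout coefficients:
1 = 5 − 2·2
1 = −2·17 + 7·5
1 = 7·22 − 9·17
1 = −9·83 + 34·22
1 = 34·2180 − 893·83
So 83·(-893) ≡ 1 (mod 2180), giving 83⁻¹ ≡ 1287.
x ≡ 83⁻¹·1526 ≡ 1287·1526 ≡ 1962 (mod 2180).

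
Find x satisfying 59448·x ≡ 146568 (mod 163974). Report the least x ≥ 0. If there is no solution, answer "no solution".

First find gcd(59448, 163974):
163974 = 2*59448 + 45078
59448 = 1*45078 + 14370
45078 = 3*14370 + 1968
14370 = 7*1968 + 594
1968 = 3*594 + 186
594 = 3*186 + 36
186 = 5*36 + 6
36 = 6*6 + 0
gcd = 6 and 6 | 146568, so solutions exist. Divide through by 6: 9908x ≡ 24428 (mod 27329).
Now find 9908⁻¹ mod 27329:
27329 = 2×9908 + 7513
9908 = 1×7513 + 2395
7513 = 3×2395 + 328
2395 = 7×328 + 99
328 = 3×99 + 31
99 = 3×31 + 6
31 = 5×6 + 1
6 = 6×1 + 0
Back-substitute:
1 = 31 − 5·6
1 = −5·99 + 16·31
1 = 16·328 − 53·99
1 = −53·2395 + 387·328
1 = 387·7513 − 1214·2395
1 = −1214·9908 + 1601·7513
1 = 1601·27329 − 4416·9908
So 9908·(-4416) ≡ 1 (mod 27329), i.e. 9908⁻¹ ≡ 22913.
Then x ≡ 22913·24428 ≡ 20844 (mod 27329); the smallest non-negative solution is x = 20844.

20844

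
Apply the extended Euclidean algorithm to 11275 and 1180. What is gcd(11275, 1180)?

Repeated division:
11275 = 9*1180 + 655
1180 = 1*655 + 525
655 = 1*525 + 130
525 = 4*130 + 5
130 = 26*5 + 0
gcd(11275, 1180) = 5.
Express as a combination:
5 = 525 − 4·130
5 = −4·655 + 5·525
5 = 5·1180 − 9·655
5 = −9·11275 + 86·1180
So 5 = (-9)·11275 + (86)·1180.

5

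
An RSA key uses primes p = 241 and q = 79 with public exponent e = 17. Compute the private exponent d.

12113

φ(n) = (p−1)(q−1) = 240·78 = 18720.
Need d with 17·d ≡ 1 (mod 18720). Apply the extended Euclidean algorithm:
18720 = 1101×17 + 3
17 = 5×3 + 2
3 = 1×2 + 1
2 = 2×1 + 0
Back-substitute:
1 = 3 − 2
1 = −17 + 6·3
1 = 6·18720 − 6607·17
So 17·(-6607) ≡ 1 (mod 18720), hence d ≡ -6607 ≡ 12113 (mod 18720).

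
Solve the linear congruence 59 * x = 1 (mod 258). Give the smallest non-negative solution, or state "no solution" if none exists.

35

First find gcd(59, 258):
258 = 4·59 + 22
59 = 2·22 + 15
22 = 1·15 + 7
15 = 2·7 + 1
7 = 7·1 + 0
gcd = 1, so a unique solution mod 258 exists.
Back-substitute for the Bézout coefficients:
1 = 15 − 2·7
1 = −2·22 + 3·15
1 = 3·59 − 8·22
1 = −8·258 + 35·59
So 59·(35) ≡ 1 (mod 258), giving 59⁻¹ ≡ 35.
x ≡ 59⁻¹·1 ≡ 35·1 ≡ 35 (mod 258).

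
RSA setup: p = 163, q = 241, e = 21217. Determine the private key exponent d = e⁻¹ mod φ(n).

33793

φ(n) = (p−1)(q−1) = 162·240 = 38880.
Need d with 21217·d ≡ 1 (mod 38880). Apply the extended Euclidean algorithm:
38880 = 1·21217 + 17663
21217 = 1·17663 + 3554
17663 = 4·3554 + 3447
3554 = 1·3447 + 107
3447 = 32·107 + 23
107 = 4·23 + 15
23 = 1·15 + 8
15 = 1·8 + 7
8 = 1·7 + 1
7 = 7·1 + 0
Back-substitute:
1 = 8 − 7
1 = −15 + 2·8
1 = 2·23 − 3·15
1 = −3·107 + 14·23
1 = 14·3447 − 451·107
1 = −451·3554 + 465·3447
1 = 465·17663 − 2311·3554
1 = −2311·21217 + 2776·17663
1 = 2776·38880 − 5087·21217
So 21217·(-5087) ≡ 1 (mod 38880), hence d ≡ -5087 ≡ 33793 (mod 38880).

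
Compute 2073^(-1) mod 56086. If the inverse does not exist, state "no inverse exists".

37553

Extended Euclidean algorithm:
56086 = 27*2073 + 115
2073 = 18*115 + 3
115 = 38*3 + 1
3 = 3*1 + 0
The gcd is 1. Working backward:
1 = 115 − 38·3
1 = −38·2073 + 685·115
1 = 685·56086 − 18533·2073
So 2073·(-18533) ≡ 1 (mod 56086), and -18533 ≡ 37553 (mod 56086).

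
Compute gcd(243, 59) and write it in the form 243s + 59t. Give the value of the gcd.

Apply Euclid's algorithm to 243 and 59:
243 = 4·59 + 7
59 = 8·7 + 3
7 = 2·3 + 1
3 = 3·1 + 0
gcd(243, 59) = 1.
Working backward:
1 = 7 − 2·3
1 = −2·59 + 17·7
1 = 17·243 − 70·59
So 1 = (17)·243 + (-70)·59.

1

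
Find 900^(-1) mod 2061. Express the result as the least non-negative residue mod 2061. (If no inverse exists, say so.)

no inverse exists

Euclidean algorithm on 2061, 900:
2061 = 2·900 + 261
900 = 3·261 + 117
261 = 2·117 + 27
117 = 4·27 + 9
27 = 3·9 + 0
Since gcd = 9 > 1, 900 is not a unit mod 2061.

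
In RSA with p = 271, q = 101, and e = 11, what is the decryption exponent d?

22091

φ(n) = (p−1)(q−1) = 270·100 = 27000.
Need d with 11·d ≡ 1 (mod 27000). Apply the extended Euclidean algorithm:
27000 = 2454·11 + 6
11 = 1·6 + 5
6 = 1·5 + 1
5 = 5·1 + 0
Back-substitute:
1 = 6 − 5
1 = −11 + 2·6
1 = 2·27000 − 4909·11
So 11·(-4909) ≡ 1 (mod 27000), hence d ≡ -4909 ≡ 22091 (mod 27000).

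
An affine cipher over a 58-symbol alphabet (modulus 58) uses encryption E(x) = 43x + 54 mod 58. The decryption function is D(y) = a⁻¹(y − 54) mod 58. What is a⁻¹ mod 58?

27

Extended Euclidean algorithm:
58 = 1*43 + 15
43 = 2*15 + 13
15 = 1*13 + 2
13 = 6*2 + 1
2 = 2*1 + 0
Since gcd(43, 58) = 1, back-substitute to write 1 as a combination:
1 = 13 − 6·2
1 = −6·15 + 7·13
1 = 7·43 − 20·15
1 = −20·58 + 27·43
So 43·27 ≡ 1 (mod 58).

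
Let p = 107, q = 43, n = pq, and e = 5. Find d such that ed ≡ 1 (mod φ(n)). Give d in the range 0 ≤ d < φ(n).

1781

φ(n) = (p−1)(q−1) = 106·42 = 4452.
Need d with 5·d ≡ 1 (mod 4452). Apply the extended Euclidean algorithm:
4452 = 890·5 + 2
5 = 2·2 + 1
2 = 2·1 + 0
Back-substitute:
1 = 5 − 2·2
1 = −2·4452 + 1781·5
So 5·1781 ≡ 1 (mod 4452), hence d = 1781.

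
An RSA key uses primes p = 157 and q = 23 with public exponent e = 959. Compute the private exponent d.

2591

φ(n) = (p−1)(q−1) = 156·22 = 3432.
Need d with 959·d ≡ 1 (mod 3432). Apply the extended Euclidean algorithm:
3432 = 3×959 + 555
959 = 1×555 + 404
555 = 1×404 + 151
404 = 2×151 + 102
151 = 1×102 + 49
102 = 2×49 + 4
49 = 12×4 + 1
4 = 4×1 + 0
Back-substitute:
1 = 49 − 12·4
1 = −12·102 + 25·49
1 = 25·151 − 37·102
1 = −37·404 + 99·151
1 = 99·555 − 136·404
1 = −136·959 + 235·555
1 = 235·3432 − 841·959
So 959·(-841) ≡ 1 (mod 3432), hence d ≡ -841 ≡ 2591 (mod 3432).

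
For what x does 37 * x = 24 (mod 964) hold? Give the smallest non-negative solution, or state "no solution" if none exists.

First find gcd(37, 964):
964 = 26*37 + 2
37 = 18*2 + 1
2 = 2*1 + 0
gcd = 1, so a unique solution mod 964 exists.
Back-substitute for the Bézout coefficients:
1 = 37 − 18·2
1 = −18·964 + 469·37
So 37·(469) ≡ 1 (mod 964), giving 37⁻¹ ≡ 469.
x ≡ 37⁻¹·24 ≡ 469·24 ≡ 652 (mod 964).

652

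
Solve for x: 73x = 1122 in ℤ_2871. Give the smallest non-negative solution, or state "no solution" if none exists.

330

First find gcd(73, 2871):
2871 = 39*73 + 24
73 = 3*24 + 1
24 = 24*1 + 0
gcd = 1, so a unique solution mod 2871 exists.
Back-substitute for the Bézout coefficients:
1 = 73 − 3·24
1 = −3·2871 + 118·73
So 73·(118) ≡ 1 (mod 2871), giving 73⁻¹ ≡ 118.
x ≡ 73⁻¹·1122 ≡ 118·1122 ≡ 330 (mod 2871).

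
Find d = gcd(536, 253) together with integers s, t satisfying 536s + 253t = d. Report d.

1

Apply Euclid's algorithm to 536 and 253:
536 = 2*253 + 30
253 = 8*30 + 13
30 = 2*13 + 4
13 = 3*4 + 1
4 = 4*1 + 0
gcd(536, 253) = 1.
Working backward:
1 = 13 − 3·4
1 = −3·30 + 7·13
1 = 7·253 − 59·30
1 = −59·536 + 125·253
So 1 = (-59)·536 + (125)·253.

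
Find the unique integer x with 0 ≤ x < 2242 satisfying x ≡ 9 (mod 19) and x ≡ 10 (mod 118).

Write x = 9 + 19·k. Then 19·k ≡ 10 − 9 ≡ 1 (mod 118).
Need 19⁻¹ mod 118. Extended Euclid on (118, 19):
118 = 6·19 + 4
19 = 4·4 + 3
4 = 1·3 + 1
3 = 3·1 + 0
Back-substitute:
1 = 4 − 3
1 = −19 + 5·4
1 = 5·118 − 31·19
19⁻¹ ≡ 87 (mod 118), so k ≡ 87·1 ≡ 87 (mod 118).
x = 9 + 19·87 = 1662.

1662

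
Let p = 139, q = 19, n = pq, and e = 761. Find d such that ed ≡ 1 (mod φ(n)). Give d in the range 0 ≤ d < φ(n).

φ(n) = (p−1)(q−1) = 138·18 = 2484.
Need d with 761·d ≡ 1 (mod 2484). Apply the extended Euclidean algorithm:
2484 = 3*761 + 201
761 = 3*201 + 158
201 = 1*158 + 43
158 = 3*43 + 29
43 = 1*29 + 14
29 = 2*14 + 1
14 = 14*1 + 0
Back-substitute:
1 = 29 − 2·14
1 = −2·43 + 3·29
1 = 3·158 − 11·43
1 = −11·201 + 14·158
1 = 14·761 − 53·201
1 = −53·2484 + 173·761
So 761·173 ≡ 1 (mod 2484), hence d = 173.

173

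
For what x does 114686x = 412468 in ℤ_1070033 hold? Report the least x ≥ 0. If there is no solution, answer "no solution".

First find gcd(114686, 1070033):
1070033 = 9·114686 + 37859
114686 = 3·37859 + 1109
37859 = 34·1109 + 153
1109 = 7·153 + 38
153 = 4·38 + 1
38 = 38·1 + 0
gcd = 1, so a unique solution mod 1070033 exists.
Back-substitute for the Bézout coefficients:
1 = 153 − 4·38
1 = −4·1109 + 29·153
1 = 29·37859 − 990·1109
1 = −990·114686 + 2999·37859
1 = 2999·1070033 − 27981·114686
So 114686·(-27981) ≡ 1 (mod 1070033), giving 114686⁻¹ ≡ 1042052.
x ≡ 114686⁻¹·412468 ≡ 1042052·412468 ≡ 108830 (mod 1070033).

108830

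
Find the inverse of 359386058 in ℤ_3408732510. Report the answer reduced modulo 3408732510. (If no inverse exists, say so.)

no inverse exists

Compute gcd(359386058, 3408732510):
3408732510 = 9×359386058 + 174257988
359386058 = 2×174257988 + 10870082
174257988 = 16×10870082 + 336676
10870082 = 32×336676 + 96450
336676 = 3×96450 + 47326
96450 = 2×47326 + 1798
47326 = 26×1798 + 578
1798 = 3×578 + 64
578 = 9×64 + 2
64 = 32×2 + 0
gcd(359386058, 3408732510) = 2 ≠ 1, so 359386058 has no multiplicative inverse modulo 3408732510.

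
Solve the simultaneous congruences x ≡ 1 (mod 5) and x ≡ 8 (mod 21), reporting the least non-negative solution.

71

Write x = 1 + 5·k. Then 5·k ≡ 8 − 1 ≡ 7 (mod 21).
Need 5⁻¹ mod 21. Extended Euclid on (21, 5):
21 = 4×5 + 1
5 = 5×1 + 0
Back-substitute:
1 = 21 − 4·5
5⁻¹ ≡ 17 (mod 21), so k ≡ 17·7 ≡ 14 (mod 21).
x = 1 + 5·14 = 71.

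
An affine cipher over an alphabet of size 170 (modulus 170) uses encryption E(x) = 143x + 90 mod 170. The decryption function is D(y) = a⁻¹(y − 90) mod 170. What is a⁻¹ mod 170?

Run Euclid on (170, 143):
170 = 1·143 + 27
143 = 5·27 + 8
27 = 3·8 + 3
8 = 2·3 + 2
3 = 1·2 + 1
2 = 2·1 + 0
The gcd is 1. Working backward:
1 = 3 − 2
1 = −8 + 3·3
1 = 3·27 − 10·8
1 = −10·143 + 53·27
1 = 53·170 − 63·143
So 143·(-63) ≡ 1 (mod 170), and -63 ≡ 107 (mod 170).

107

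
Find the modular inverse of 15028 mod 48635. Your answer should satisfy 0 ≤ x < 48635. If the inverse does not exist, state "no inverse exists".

25557

Run Euclid on (48635, 15028):
48635 = 3*15028 + 3551
15028 = 4*3551 + 824
3551 = 4*824 + 255
824 = 3*255 + 59
255 = 4*59 + 19
59 = 3*19 + 2
19 = 9*2 + 1
2 = 2*1 + 0
gcd = 1, so the inverse exists. Back-substitute:
1 = 19 − 9·2
1 = −9·59 + 28·19
1 = 28·255 − 121·59
1 = −121·824 + 391·255
1 = 391·3551 − 1685·824
1 = −1685·15028 + 7131·3551
1 = 7131·48635 − 23078·15028
Thus 15028·(-23078) ≡ 1 (mod 48635); reducing, -23078 mod 48635 = 25557.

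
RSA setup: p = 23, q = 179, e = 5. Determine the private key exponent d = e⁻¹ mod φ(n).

φ(n) = (p−1)(q−1) = 22·178 = 3916.
Need d with 5·d ≡ 1 (mod 3916). Apply the extended Euclidean algorithm:
3916 = 783*5 + 1
5 = 5*1 + 0
Back-substitute:
1 = 3916 − 783·5
So 5·(-783) ≡ 1 (mod 3916), hence d ≡ -783 ≡ 3133 (mod 3916).

3133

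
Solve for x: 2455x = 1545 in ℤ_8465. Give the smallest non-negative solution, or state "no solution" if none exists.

First find gcd(2455, 8465):
8465 = 3*2455 + 1100
2455 = 2*1100 + 255
1100 = 4*255 + 80
255 = 3*80 + 15
80 = 5*15 + 5
15 = 3*5 + 0
gcd = 5 and 5 | 1545, so solutions exist. Divide through by 5: 491x ≡ 309 (mod 1693).
Now find 491⁻¹ mod 1693:
1693 = 3·491 + 220
491 = 2·220 + 51
220 = 4·51 + 16
51 = 3·16 + 3
16 = 5·3 + 1
3 = 3·1 + 0
Back-substitute:
1 = 16 − 5·3
1 = −5·51 + 16·16
1 = 16·220 − 69·51
1 = −69·491 + 154·220
1 = 154·1693 − 531·491
So 491·(-531) ≡ 1 (mod 1693), i.e. 491⁻¹ ≡ 1162.
Then x ≡ 1162·309 ≡ 142 (mod 1693); the smallest non-negative solution is x = 142.

142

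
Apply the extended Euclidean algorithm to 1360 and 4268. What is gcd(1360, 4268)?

Euclidean algorithm:
4268 = 3*1360 + 188
1360 = 7*188 + 44
188 = 4*44 + 12
44 = 3*12 + 8
12 = 1*8 + 4
8 = 2*4 + 0
gcd(1360, 4268) = 4.
Working backward:
4 = 12 − 8
4 = −44 + 4·12
4 = 4·188 − 17·44
4 = −17·1360 + 123·188
4 = 123·4268 − 386·1360
So 4 = (123)·4268 + (-386)·1360.

4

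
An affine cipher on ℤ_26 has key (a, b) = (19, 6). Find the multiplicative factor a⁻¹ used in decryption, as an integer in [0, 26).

11

gcd(26, 19) by repeated division:
26 = 1*19 + 7
19 = 2*7 + 5
7 = 1*5 + 2
5 = 2*2 + 1
2 = 2*1 + 0
Since gcd(19, 26) = 1, back-substitute to write 1 as a combination:
1 = 5 − 2·2
1 = −2·7 + 3·5
1 = 3·19 − 8·7
1 = −8·26 + 11·19
So 19·11 ≡ 1 (mod 26).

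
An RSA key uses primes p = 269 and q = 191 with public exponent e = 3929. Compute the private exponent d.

12649

φ(n) = (p−1)(q−1) = 268·190 = 50920.
Need d with 3929·d ≡ 1 (mod 50920). Apply the extended Euclidean algorithm:
50920 = 12*3929 + 3772
3929 = 1*3772 + 157
3772 = 24*157 + 4
157 = 39*4 + 1
4 = 4*1 + 0
Back-substitute:
1 = 157 − 39·4
1 = −39·3772 + 937·157
1 = 937·3929 − 976·3772
1 = −976·50920 + 12649·3929
So 3929·12649 ≡ 1 (mod 50920), hence d = 12649.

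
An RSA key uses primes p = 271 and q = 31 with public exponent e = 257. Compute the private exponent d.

3593

φ(n) = (p−1)(q−1) = 270·30 = 8100.
Need d with 257·d ≡ 1 (mod 8100). Apply the extended Euclidean algorithm:
8100 = 31·257 + 133
257 = 1·133 + 124
133 = 1·124 + 9
124 = 13·9 + 7
9 = 1·7 + 2
7 = 3·2 + 1
2 = 2·1 + 0
Back-substitute:
1 = 7 − 3·2
1 = −3·9 + 4·7
1 = 4·124 − 55·9
1 = −55·133 + 59·124
1 = 59·257 − 114·133
1 = −114·8100 + 3593·257
So 257·3593 ≡ 1 (mod 8100), hence d = 3593.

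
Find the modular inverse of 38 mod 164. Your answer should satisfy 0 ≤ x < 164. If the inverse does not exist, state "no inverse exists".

no inverse exists

Euclidean algorithm on 164, 38:
164 = 4·38 + 12
38 = 3·12 + 2
12 = 6·2 + 0
The gcd is 2, not 1, hence no inverse exists.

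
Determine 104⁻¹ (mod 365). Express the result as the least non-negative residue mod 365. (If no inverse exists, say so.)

179

Run Euclid on (365, 104):
365 = 3×104 + 53
104 = 1×53 + 51
53 = 1×51 + 2
51 = 25×2 + 1
2 = 2×1 + 0
The gcd is 1. Working backward:
1 = 51 − 25·2
1 = −25·53 + 26·51
1 = 26·104 − 51·53
1 = −51·365 + 179·104
So 104·179 ≡ 1 (mod 365).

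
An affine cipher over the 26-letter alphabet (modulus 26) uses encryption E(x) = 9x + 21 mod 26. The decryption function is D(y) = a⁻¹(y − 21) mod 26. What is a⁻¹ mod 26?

3

Run Euclid on (26, 9):
26 = 2×9 + 8
9 = 1×8 + 1
8 = 8×1 + 0
Since gcd(9, 26) = 1, back-substitute to write 1 as a combination:
1 = 9 − 8
1 = −26 + 3·9
So 9·3 ≡ 1 (mod 26).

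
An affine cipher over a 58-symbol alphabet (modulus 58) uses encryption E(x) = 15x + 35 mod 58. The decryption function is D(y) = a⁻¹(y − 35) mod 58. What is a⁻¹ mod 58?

31

Apply the Euclidean algorithm to 58 and 15:
58 = 3*15 + 13
15 = 1*13 + 2
13 = 6*2 + 1
2 = 2*1 + 0
gcd = 1, so the inverse exists. Back-substitute:
1 = 13 − 6·2
1 = −6·15 + 7·13
1 = 7·58 − 27·15
So 15·(-27) ≡ 1 (mod 58), and -27 ≡ 31 (mod 58).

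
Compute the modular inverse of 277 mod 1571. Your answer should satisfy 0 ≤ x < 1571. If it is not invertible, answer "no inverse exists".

Run Euclid on (1571, 277):
1571 = 5×277 + 186
277 = 1×186 + 91
186 = 2×91 + 4
91 = 22×4 + 3
4 = 1×3 + 1
3 = 3×1 + 0
The gcd is 1. Working backward:
1 = 4 − 3
1 = −91 + 23·4
1 = 23·186 − 47·91
1 = −47·277 + 70·186
1 = 70·1571 − 397·277
Thus 277·(-397) ≡ 1 (mod 1571); reducing, -397 mod 1571 = 1174.

1174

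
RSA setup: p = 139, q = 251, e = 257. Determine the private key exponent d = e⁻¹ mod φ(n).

3893

φ(n) = (p−1)(q−1) = 138·250 = 34500.
Need d with 257·d ≡ 1 (mod 34500). Apply the extended Euclidean algorithm:
34500 = 134·257 + 62
257 = 4·62 + 9
62 = 6·9 + 8
9 = 1·8 + 1
8 = 8·1 + 0
Back-substitute:
1 = 9 − 8
1 = −62 + 7·9
1 = 7·257 − 29·62
1 = −29·34500 + 3893·257
So 257·3893 ≡ 1 (mod 34500), hence d = 3893.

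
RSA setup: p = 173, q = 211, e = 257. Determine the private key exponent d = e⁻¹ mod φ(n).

18833

φ(n) = (p−1)(q−1) = 172·210 = 36120.
Need d with 257·d ≡ 1 (mod 36120). Apply the extended Euclidean algorithm:
36120 = 140*257 + 140
257 = 1*140 + 117
140 = 1*117 + 23
117 = 5*23 + 2
23 = 11*2 + 1
2 = 2*1 + 0
Back-substitute:
1 = 23 − 11·2
1 = −11·117 + 56·23
1 = 56·140 − 67·117
1 = −67·257 + 123·140
1 = 123·36120 − 17287·257
So 257·(-17287) ≡ 1 (mod 36120), hence d ≡ -17287 ≡ 18833 (mod 36120).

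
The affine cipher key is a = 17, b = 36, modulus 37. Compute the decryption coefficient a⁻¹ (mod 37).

gcd(37, 17) by repeated division:
37 = 2·17 + 3
17 = 5·3 + 2
3 = 1·2 + 1
2 = 2·1 + 0
The gcd is 1. Working backward:
1 = 3 − 2
1 = −17 + 6·3
1 = 6·37 − 13·17
Thus 17·(-13) ≡ 1 (mod 37); reducing, -13 mod 37 = 24.

24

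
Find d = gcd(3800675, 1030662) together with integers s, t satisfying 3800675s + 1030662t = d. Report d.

Euclidean algorithm:
3800675 = 3×1030662 + 708689
1030662 = 1×708689 + 321973
708689 = 2×321973 + 64743
321973 = 4×64743 + 63001
64743 = 1×63001 + 1742
63001 = 36×1742 + 289
1742 = 6×289 + 8
289 = 36×8 + 1
8 = 8×1 + 0
gcd(3800675, 1030662) = 1.
Working backward:
1 = 289 − 36·8
1 = −36·1742 + 217·289
1 = 217·63001 − 7848·1742
1 = −7848·64743 + 8065·63001
1 = 8065·321973 − 40108·64743
1 = −40108·708689 + 88281·321973
1 = 88281·1030662 − 128389·708689
1 = −128389·3800675 + 473448·1030662
So 1 = (-128389)·3800675 + (473448)·1030662.

1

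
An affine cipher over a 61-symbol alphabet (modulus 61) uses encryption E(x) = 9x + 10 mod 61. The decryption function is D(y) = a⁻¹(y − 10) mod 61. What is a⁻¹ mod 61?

Extended Euclidean algorithm:
61 = 6·9 + 7
9 = 1·7 + 2
7 = 3·2 + 1
2 = 2·1 + 0
The gcd is 1. Working backward:
1 = 7 − 3·2
1 = −3·9 + 4·7
1 = 4·61 − 27·9
So 9·(-27) ≡ 1 (mod 61), and -27 ≡ 34 (mod 61).

34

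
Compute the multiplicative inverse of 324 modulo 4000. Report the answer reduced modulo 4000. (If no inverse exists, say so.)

Euclidean algorithm on 4000, 324:
4000 = 12·324 + 112
324 = 2·112 + 100
112 = 1·100 + 12
100 = 8·12 + 4
12 = 3·4 + 0
gcd(324, 4000) = 4 ≠ 1, so 324 has no multiplicative inverse modulo 4000.

no inverse exists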